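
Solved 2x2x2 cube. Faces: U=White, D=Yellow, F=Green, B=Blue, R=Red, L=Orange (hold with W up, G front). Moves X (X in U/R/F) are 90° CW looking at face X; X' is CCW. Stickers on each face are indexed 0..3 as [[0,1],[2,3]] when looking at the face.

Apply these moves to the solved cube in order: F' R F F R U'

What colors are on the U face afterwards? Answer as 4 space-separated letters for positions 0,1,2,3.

Answer: G G W B

Derivation:
After move 1 (F'): F=GGGG U=WWRR R=YRYR D=OOYY L=OWOW
After move 2 (R): R=YYRR U=WGRG F=GOGY D=OBYB B=RBWB
After move 3 (F): F=GGYO U=WGWW R=RYGR D=RYYB L=OOOB
After move 4 (F): F=YGOG U=WGBO R=WYWR D=GRYB L=OROY
After move 5 (R): R=WWRY U=WGBG F=YROB D=GWYR B=OBGB
After move 6 (U'): U=GGWB F=OROB R=YRRY B=WWGB L=OBOY
Query: U face = GGWB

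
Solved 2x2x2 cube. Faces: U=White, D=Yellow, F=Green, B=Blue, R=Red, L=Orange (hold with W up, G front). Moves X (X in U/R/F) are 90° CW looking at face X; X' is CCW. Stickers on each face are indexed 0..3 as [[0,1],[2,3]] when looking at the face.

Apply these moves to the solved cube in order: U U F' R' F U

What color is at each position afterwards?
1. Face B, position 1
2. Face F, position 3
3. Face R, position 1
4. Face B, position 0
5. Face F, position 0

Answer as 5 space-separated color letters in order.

Answer: R W G R O

Derivation:
After move 1 (U): U=WWWW F=RRGG R=BBRR B=OOBB L=GGOO
After move 2 (U): U=WWWW F=BBGG R=OORR B=GGBB L=RROO
After move 3 (F'): F=BGBG U=WWOR R=YOYR D=ROYY L=RWOW
After move 4 (R'): R=ORYY U=WBOG F=BWBR D=RGYG B=YGOB
After move 5 (F): F=BBRW U=WBWW R=ORGY D=YOYG L=RROG
After move 6 (U): U=WWWB F=ORRW R=YGGY B=RROB L=BBOG
Query 1: B[1] = R
Query 2: F[3] = W
Query 3: R[1] = G
Query 4: B[0] = R
Query 5: F[0] = O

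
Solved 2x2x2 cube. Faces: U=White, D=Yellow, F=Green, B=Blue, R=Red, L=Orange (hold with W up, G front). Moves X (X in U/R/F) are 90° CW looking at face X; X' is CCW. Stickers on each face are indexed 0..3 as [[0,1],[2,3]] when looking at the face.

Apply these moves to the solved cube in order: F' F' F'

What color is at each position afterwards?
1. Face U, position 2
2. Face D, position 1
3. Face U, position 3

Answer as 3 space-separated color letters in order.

Answer: O R O

Derivation:
After move 1 (F'): F=GGGG U=WWRR R=YRYR D=OOYY L=OWOW
After move 2 (F'): F=GGGG U=WWYY R=OROR D=WWYY L=OROR
After move 3 (F'): F=GGGG U=WWOO R=WRWR D=RRYY L=OYOY
Query 1: U[2] = O
Query 2: D[1] = R
Query 3: U[3] = O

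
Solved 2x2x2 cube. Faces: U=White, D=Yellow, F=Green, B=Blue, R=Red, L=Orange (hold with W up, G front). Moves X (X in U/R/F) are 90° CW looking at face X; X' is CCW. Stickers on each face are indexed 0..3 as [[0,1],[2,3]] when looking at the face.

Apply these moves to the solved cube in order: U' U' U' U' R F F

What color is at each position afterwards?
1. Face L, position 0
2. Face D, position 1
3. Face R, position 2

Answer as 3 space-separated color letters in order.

Answer: O W O

Derivation:
After move 1 (U'): U=WWWW F=OOGG R=GGRR B=RRBB L=BBOO
After move 2 (U'): U=WWWW F=BBGG R=OORR B=GGBB L=RROO
After move 3 (U'): U=WWWW F=RRGG R=BBRR B=OOBB L=GGOO
After move 4 (U'): U=WWWW F=GGGG R=RRRR B=BBBB L=OOOO
After move 5 (R): R=RRRR U=WGWG F=GYGY D=YBYB B=WBWB
After move 6 (F): F=GGYY U=WGOO R=WRGR D=RRYB L=OYOB
After move 7 (F): F=YGYG U=WGBY R=OROR D=GWYB L=OROR
Query 1: L[0] = O
Query 2: D[1] = W
Query 3: R[2] = O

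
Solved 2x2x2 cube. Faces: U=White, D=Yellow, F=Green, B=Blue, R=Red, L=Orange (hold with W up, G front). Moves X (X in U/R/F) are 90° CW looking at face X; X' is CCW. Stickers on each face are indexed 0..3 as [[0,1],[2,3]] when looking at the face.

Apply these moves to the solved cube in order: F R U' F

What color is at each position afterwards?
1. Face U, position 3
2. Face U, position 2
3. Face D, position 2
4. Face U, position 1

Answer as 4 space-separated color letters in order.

After move 1 (F): F=GGGG U=WWOO R=WRWR D=RRYY L=OYOY
After move 2 (R): R=WWRR U=WGOG F=GRGY D=RBYB B=OBWB
After move 3 (U'): U=GGWO F=OYGY R=GRRR B=WWWB L=OBOY
After move 4 (F): F=GOYY U=GGYB R=WROR D=RGYB L=OROB
Query 1: U[3] = B
Query 2: U[2] = Y
Query 3: D[2] = Y
Query 4: U[1] = G

Answer: B Y Y G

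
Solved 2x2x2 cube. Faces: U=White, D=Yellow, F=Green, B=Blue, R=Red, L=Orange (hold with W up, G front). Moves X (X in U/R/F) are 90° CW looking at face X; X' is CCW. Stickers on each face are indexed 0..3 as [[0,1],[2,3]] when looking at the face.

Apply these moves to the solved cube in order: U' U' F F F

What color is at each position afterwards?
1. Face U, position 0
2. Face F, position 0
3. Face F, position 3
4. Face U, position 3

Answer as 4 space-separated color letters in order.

After move 1 (U'): U=WWWW F=OOGG R=GGRR B=RRBB L=BBOO
After move 2 (U'): U=WWWW F=BBGG R=OORR B=GGBB L=RROO
After move 3 (F): F=GBGB U=WWOR R=WOWR D=ROYY L=RYOY
After move 4 (F): F=GGBB U=WWYY R=OORR D=WWYY L=RROO
After move 5 (F): F=BGBG U=WWOR R=YOYR D=ROYY L=RWOW
Query 1: U[0] = W
Query 2: F[0] = B
Query 3: F[3] = G
Query 4: U[3] = R

Answer: W B G R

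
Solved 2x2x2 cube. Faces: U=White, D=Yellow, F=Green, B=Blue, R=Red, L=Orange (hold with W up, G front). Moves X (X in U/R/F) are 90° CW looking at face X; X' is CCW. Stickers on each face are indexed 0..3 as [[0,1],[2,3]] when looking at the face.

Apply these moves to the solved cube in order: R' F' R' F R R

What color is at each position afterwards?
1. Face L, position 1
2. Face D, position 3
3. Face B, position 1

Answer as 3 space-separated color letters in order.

Answer: O B B

Derivation:
After move 1 (R'): R=RRRR U=WBWB F=GWGW D=YGYG B=YBYB
After move 2 (F'): F=WWGG U=WBRR R=GRYR D=OOYG L=OBOW
After move 3 (R'): R=RRGY U=WYRY F=WBGR D=OWYG B=GBOB
After move 4 (F): F=GWRB U=WYWB R=RRYY D=GRYG L=OOOW
After move 5 (R): R=YRYR U=WWWB F=GRRG D=GOYG B=BBYB
After move 6 (R): R=YYRR U=WRWG F=GORG D=GYYB B=BBWB
Query 1: L[1] = O
Query 2: D[3] = B
Query 3: B[1] = B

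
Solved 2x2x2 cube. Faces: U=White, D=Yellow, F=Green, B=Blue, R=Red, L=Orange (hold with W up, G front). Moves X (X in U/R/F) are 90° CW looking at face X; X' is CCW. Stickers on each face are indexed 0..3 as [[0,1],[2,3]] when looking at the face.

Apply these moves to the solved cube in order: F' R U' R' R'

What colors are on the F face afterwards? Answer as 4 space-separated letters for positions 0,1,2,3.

After move 1 (F'): F=GGGG U=WWRR R=YRYR D=OOYY L=OWOW
After move 2 (R): R=YYRR U=WGRG F=GOGY D=OBYB B=RBWB
After move 3 (U'): U=GGWR F=OWGY R=GORR B=YYWB L=RBOW
After move 4 (R'): R=ORGR U=GWWY F=OGGR D=OWYY B=BYBB
After move 5 (R'): R=RROG U=GBWB F=OWGY D=OGYR B=YYWB
Query: F face = OWGY

Answer: O W G Y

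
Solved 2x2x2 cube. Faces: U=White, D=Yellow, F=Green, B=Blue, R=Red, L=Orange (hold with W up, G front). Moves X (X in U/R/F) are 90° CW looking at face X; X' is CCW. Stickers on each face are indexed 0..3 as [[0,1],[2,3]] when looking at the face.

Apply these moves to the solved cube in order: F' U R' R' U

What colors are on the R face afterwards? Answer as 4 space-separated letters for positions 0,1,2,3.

Answer: G W B B

Derivation:
After move 1 (F'): F=GGGG U=WWRR R=YRYR D=OOYY L=OWOW
After move 2 (U): U=RWRW F=YRGG R=BBYR B=OWBB L=GGOW
After move 3 (R'): R=BRBY U=RBRO F=YWGW D=ORYG B=YWOB
After move 4 (R'): R=RYBB U=RORY F=YBGO D=OWYW B=GWRB
After move 5 (U): U=RRYO F=RYGO R=GWBB B=GGRB L=YBOW
Query: R face = GWBB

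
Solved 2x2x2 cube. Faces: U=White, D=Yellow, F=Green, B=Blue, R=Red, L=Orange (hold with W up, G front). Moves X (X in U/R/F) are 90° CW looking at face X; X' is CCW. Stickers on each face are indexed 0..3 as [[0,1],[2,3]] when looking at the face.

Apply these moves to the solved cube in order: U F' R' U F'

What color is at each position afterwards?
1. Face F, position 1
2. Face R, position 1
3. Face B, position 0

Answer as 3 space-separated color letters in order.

After move 1 (U): U=WWWW F=RRGG R=BBRR B=OOBB L=GGOO
After move 2 (F'): F=RGRG U=WWBR R=YBYR D=GOYY L=GWOW
After move 3 (R'): R=BRYY U=WBBO F=RWRR D=GGYG B=YOOB
After move 4 (U): U=BWOB F=BRRR R=YOYY B=GWOB L=RWOW
After move 5 (F'): F=RRBR U=BWYY R=GOGY D=WWYG L=RBOO
Query 1: F[1] = R
Query 2: R[1] = O
Query 3: B[0] = G

Answer: R O G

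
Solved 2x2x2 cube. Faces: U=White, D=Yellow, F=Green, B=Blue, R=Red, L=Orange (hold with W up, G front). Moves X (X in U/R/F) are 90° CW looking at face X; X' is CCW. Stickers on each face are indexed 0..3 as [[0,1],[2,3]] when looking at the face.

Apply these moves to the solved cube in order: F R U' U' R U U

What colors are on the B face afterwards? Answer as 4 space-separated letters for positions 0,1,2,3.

After move 1 (F): F=GGGG U=WWOO R=WRWR D=RRYY L=OYOY
After move 2 (R): R=WWRR U=WGOG F=GRGY D=RBYB B=OBWB
After move 3 (U'): U=GGWO F=OYGY R=GRRR B=WWWB L=OBOY
After move 4 (U'): U=GOGW F=OBGY R=OYRR B=GRWB L=WWOY
After move 5 (R): R=RORY U=GBGY F=OBGB D=RWYG B=WROB
After move 6 (U): U=GGYB F=ROGB R=WRRY B=WWOB L=OBOY
After move 7 (U): U=YGBG F=WRGB R=WWRY B=OBOB L=ROOY
Query: B face = OBOB

Answer: O B O B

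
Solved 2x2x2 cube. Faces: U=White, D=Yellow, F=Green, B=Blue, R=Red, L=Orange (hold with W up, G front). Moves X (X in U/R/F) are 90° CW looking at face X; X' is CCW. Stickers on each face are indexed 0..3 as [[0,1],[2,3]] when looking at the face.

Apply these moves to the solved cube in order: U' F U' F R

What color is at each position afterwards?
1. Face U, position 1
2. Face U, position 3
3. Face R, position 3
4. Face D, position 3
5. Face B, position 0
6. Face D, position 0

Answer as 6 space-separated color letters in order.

After move 1 (U'): U=WWWW F=OOGG R=GGRR B=RRBB L=BBOO
After move 2 (F): F=GOGO U=WWOB R=WGWR D=RGYY L=BYOY
After move 3 (U'): U=WBWO F=BYGO R=GOWR B=WGBB L=RROY
After move 4 (F): F=GBOY U=WBYR R=WOOR D=WGYY L=RROG
After move 5 (R): R=OWRO U=WBYY F=GGOY D=WBYW B=RGBB
Query 1: U[1] = B
Query 2: U[3] = Y
Query 3: R[3] = O
Query 4: D[3] = W
Query 5: B[0] = R
Query 6: D[0] = W

Answer: B Y O W R W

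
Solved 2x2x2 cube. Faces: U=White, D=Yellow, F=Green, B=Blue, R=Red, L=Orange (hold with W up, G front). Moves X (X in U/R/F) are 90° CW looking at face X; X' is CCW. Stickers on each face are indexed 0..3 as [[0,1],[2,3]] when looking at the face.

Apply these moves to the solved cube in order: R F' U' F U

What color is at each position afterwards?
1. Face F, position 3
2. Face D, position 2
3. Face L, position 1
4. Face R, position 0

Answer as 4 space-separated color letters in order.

After move 1 (R): R=RRRR U=WGWG F=GYGY D=YBYB B=WBWB
After move 2 (F'): F=YYGG U=WGRR R=BRYR D=OOYB L=OGOW
After move 3 (U'): U=GRWR F=OGGG R=YYYR B=BRWB L=WBOW
After move 4 (F): F=GOGG U=GRWB R=WYRR D=YYYB L=WOOO
After move 5 (U): U=WGBR F=WYGG R=BRRR B=WOWB L=GOOO
Query 1: F[3] = G
Query 2: D[2] = Y
Query 3: L[1] = O
Query 4: R[0] = B

Answer: G Y O B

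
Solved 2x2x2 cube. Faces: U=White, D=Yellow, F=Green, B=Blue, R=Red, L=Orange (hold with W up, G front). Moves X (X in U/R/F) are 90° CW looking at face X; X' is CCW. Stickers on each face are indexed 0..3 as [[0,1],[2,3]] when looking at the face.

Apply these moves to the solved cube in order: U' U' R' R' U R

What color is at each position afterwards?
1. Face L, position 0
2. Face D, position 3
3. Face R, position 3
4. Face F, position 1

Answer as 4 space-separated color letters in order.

After move 1 (U'): U=WWWW F=OOGG R=GGRR B=RRBB L=BBOO
After move 2 (U'): U=WWWW F=BBGG R=OORR B=GGBB L=RROO
After move 3 (R'): R=OROR U=WBWG F=BWGW D=YBYG B=YGYB
After move 4 (R'): R=RROO U=WYWY F=BBGG D=YWYW B=GGBB
After move 5 (U): U=WWYY F=RRGG R=GGOO B=RRBB L=BBOO
After move 6 (R): R=OGOG U=WRYG F=RWGW D=YBYR B=YRWB
Query 1: L[0] = B
Query 2: D[3] = R
Query 3: R[3] = G
Query 4: F[1] = W

Answer: B R G W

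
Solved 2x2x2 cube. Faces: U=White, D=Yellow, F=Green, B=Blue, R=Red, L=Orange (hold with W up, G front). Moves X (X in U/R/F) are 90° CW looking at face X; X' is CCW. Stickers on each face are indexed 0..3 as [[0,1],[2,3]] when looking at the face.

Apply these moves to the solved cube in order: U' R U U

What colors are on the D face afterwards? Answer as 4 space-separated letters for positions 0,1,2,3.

After move 1 (U'): U=WWWW F=OOGG R=GGRR B=RRBB L=BBOO
After move 2 (R): R=RGRG U=WOWG F=OYGY D=YBYR B=WRWB
After move 3 (U): U=WWGO F=RGGY R=WRRG B=BBWB L=OYOO
After move 4 (U): U=GWOW F=WRGY R=BBRG B=OYWB L=RGOO
Query: D face = YBYR

Answer: Y B Y R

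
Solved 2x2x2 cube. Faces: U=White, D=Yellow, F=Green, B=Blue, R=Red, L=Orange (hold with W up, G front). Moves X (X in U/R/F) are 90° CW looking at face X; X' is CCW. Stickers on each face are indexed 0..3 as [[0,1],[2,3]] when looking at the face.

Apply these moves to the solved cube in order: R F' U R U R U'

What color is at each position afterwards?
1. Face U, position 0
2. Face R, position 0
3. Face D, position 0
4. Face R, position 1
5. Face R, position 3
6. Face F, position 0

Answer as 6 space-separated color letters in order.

After move 1 (R): R=RRRR U=WGWG F=GYGY D=YBYB B=WBWB
After move 2 (F'): F=YYGG U=WGRR R=BRYR D=OOYB L=OGOW
After move 3 (U): U=RWRG F=BRGG R=WBYR B=OGWB L=YYOW
After move 4 (R): R=YWRB U=RRRG F=BOGB D=OWYO B=GGWB
After move 5 (U): U=RRGR F=YWGB R=GGRB B=YYWB L=BOOW
After move 6 (R): R=RGBG U=RWGB F=YWGO D=OWYY B=RYRB
After move 7 (U'): U=WBRG F=BOGO R=YWBG B=RGRB L=RYOW
Query 1: U[0] = W
Query 2: R[0] = Y
Query 3: D[0] = O
Query 4: R[1] = W
Query 5: R[3] = G
Query 6: F[0] = B

Answer: W Y O W G B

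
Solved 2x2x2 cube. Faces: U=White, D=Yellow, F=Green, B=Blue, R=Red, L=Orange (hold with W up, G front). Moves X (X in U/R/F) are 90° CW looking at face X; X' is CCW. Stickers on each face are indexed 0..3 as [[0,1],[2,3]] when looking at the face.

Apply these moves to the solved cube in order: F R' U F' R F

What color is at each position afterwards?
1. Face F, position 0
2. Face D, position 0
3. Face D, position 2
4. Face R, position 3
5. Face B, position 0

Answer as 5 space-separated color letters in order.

After move 1 (F): F=GGGG U=WWOO R=WRWR D=RRYY L=OYOY
After move 2 (R'): R=RRWW U=WBOB F=GWGO D=RGYG B=YBRB
After move 3 (U): U=OWBB F=RRGO R=YBWW B=OYRB L=GWOY
After move 4 (F'): F=RORG U=OWYW R=GBRW D=WYYG L=GBOB
After move 5 (R): R=RGWB U=OOYG F=RYRG D=WRYO B=WYWB
After move 6 (F): F=RRGY U=OOBB R=YGGB D=WRYO L=GWOR
Query 1: F[0] = R
Query 2: D[0] = W
Query 3: D[2] = Y
Query 4: R[3] = B
Query 5: B[0] = W

Answer: R W Y B W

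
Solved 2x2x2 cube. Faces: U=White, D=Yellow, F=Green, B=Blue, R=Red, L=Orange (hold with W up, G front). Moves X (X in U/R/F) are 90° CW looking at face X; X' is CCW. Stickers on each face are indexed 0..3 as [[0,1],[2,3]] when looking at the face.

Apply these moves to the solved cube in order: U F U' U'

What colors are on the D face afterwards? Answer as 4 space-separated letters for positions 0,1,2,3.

After move 1 (U): U=WWWW F=RRGG R=BBRR B=OOBB L=GGOO
After move 2 (F): F=GRGR U=WWOG R=WBWR D=RBYY L=GYOY
After move 3 (U'): U=WGWO F=GYGR R=GRWR B=WBBB L=OOOY
After move 4 (U'): U=GOWW F=OOGR R=GYWR B=GRBB L=WBOY
Query: D face = RBYY

Answer: R B Y Y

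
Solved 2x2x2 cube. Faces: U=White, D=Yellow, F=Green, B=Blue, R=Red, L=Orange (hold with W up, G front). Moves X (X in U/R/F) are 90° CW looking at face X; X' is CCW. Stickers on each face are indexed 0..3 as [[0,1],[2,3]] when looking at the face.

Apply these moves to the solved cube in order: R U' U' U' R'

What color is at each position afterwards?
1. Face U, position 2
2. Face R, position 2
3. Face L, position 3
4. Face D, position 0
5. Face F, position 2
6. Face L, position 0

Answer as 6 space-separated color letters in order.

Answer: G W O Y G G

Derivation:
After move 1 (R): R=RRRR U=WGWG F=GYGY D=YBYB B=WBWB
After move 2 (U'): U=GGWW F=OOGY R=GYRR B=RRWB L=WBOO
After move 3 (U'): U=GWGW F=WBGY R=OORR B=GYWB L=RROO
After move 4 (U'): U=WWGG F=RRGY R=WBRR B=OOWB L=GYOO
After move 5 (R'): R=BRWR U=WWGO F=RWGG D=YRYY B=BOBB
Query 1: U[2] = G
Query 2: R[2] = W
Query 3: L[3] = O
Query 4: D[0] = Y
Query 5: F[2] = G
Query 6: L[0] = G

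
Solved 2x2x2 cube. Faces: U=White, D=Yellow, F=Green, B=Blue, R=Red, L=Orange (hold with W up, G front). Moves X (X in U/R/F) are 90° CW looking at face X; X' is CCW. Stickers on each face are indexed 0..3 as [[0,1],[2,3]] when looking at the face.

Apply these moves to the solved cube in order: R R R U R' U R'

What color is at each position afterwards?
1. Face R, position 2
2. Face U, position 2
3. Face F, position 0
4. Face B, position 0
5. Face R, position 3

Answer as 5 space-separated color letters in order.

Answer: G O B W Y

Derivation:
After move 1 (R): R=RRRR U=WGWG F=GYGY D=YBYB B=WBWB
After move 2 (R): R=RRRR U=WYWY F=GBGB D=YWYW B=GBGB
After move 3 (R): R=RRRR U=WBWB F=GWGW D=YGYG B=YBYB
After move 4 (U): U=WWBB F=RRGW R=YBRR B=OOYB L=GWOO
After move 5 (R'): R=BRYR U=WYBO F=RWGB D=YRYW B=GOGB
After move 6 (U): U=BWOY F=BRGB R=GOYR B=GWGB L=RWOO
After move 7 (R'): R=ORGY U=BGOG F=BWGY D=YRYB B=WWRB
Query 1: R[2] = G
Query 2: U[2] = O
Query 3: F[0] = B
Query 4: B[0] = W
Query 5: R[3] = Y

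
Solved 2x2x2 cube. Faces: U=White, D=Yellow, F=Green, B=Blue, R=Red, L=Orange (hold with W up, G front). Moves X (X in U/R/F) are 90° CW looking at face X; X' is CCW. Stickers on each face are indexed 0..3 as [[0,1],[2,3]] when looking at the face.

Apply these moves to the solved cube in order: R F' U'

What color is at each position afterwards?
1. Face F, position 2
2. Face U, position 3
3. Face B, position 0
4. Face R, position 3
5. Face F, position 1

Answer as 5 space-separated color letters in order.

After move 1 (R): R=RRRR U=WGWG F=GYGY D=YBYB B=WBWB
After move 2 (F'): F=YYGG U=WGRR R=BRYR D=OOYB L=OGOW
After move 3 (U'): U=GRWR F=OGGG R=YYYR B=BRWB L=WBOW
Query 1: F[2] = G
Query 2: U[3] = R
Query 3: B[0] = B
Query 4: R[3] = R
Query 5: F[1] = G

Answer: G R B R G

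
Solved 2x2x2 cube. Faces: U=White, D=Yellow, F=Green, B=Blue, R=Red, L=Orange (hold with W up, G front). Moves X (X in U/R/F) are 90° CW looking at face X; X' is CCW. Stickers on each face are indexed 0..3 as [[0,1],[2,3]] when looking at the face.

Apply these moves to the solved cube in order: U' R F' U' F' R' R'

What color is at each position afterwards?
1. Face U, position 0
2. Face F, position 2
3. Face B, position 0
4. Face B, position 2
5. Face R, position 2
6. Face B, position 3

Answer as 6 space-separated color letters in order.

After move 1 (U'): U=WWWW F=OOGG R=GGRR B=RRBB L=BBOO
After move 2 (R): R=RGRG U=WOWG F=OYGY D=YBYR B=WRWB
After move 3 (F'): F=YYOG U=WORR R=BGYG D=BOYR L=BGOW
After move 4 (U'): U=ORWR F=BGOG R=YYYG B=BGWB L=WROW
After move 5 (F'): F=GGBO U=ORYY R=OYBG D=RWYR L=WROW
After move 6 (R'): R=YGOB U=OWYB F=GRBY D=RGYO B=RGWB
After move 7 (R'): R=GBYO U=OWYR F=GWBB D=RRYY B=OGGB
Query 1: U[0] = O
Query 2: F[2] = B
Query 3: B[0] = O
Query 4: B[2] = G
Query 5: R[2] = Y
Query 6: B[3] = B

Answer: O B O G Y B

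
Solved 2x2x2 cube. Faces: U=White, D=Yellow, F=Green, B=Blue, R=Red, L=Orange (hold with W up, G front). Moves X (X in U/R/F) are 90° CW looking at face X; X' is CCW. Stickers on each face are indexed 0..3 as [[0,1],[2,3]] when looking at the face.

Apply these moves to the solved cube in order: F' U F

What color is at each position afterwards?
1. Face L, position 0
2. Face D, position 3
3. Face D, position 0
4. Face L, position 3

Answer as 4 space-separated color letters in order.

Answer: G Y Y O

Derivation:
After move 1 (F'): F=GGGG U=WWRR R=YRYR D=OOYY L=OWOW
After move 2 (U): U=RWRW F=YRGG R=BBYR B=OWBB L=GGOW
After move 3 (F): F=GYGR U=RWWG R=RBWR D=YBYY L=GOOO
Query 1: L[0] = G
Query 2: D[3] = Y
Query 3: D[0] = Y
Query 4: L[3] = O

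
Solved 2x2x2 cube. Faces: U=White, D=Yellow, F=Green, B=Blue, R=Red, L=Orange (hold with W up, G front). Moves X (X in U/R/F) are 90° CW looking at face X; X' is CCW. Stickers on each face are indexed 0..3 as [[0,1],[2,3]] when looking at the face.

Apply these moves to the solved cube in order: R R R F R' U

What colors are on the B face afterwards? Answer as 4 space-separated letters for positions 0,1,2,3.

After move 1 (R): R=RRRR U=WGWG F=GYGY D=YBYB B=WBWB
After move 2 (R): R=RRRR U=WYWY F=GBGB D=YWYW B=GBGB
After move 3 (R): R=RRRR U=WBWB F=GWGW D=YGYG B=YBYB
After move 4 (F): F=GGWW U=WBOO R=WRBR D=RRYG L=OYOG
After move 5 (R'): R=RRWB U=WYOY F=GBWO D=RGYW B=GBRB
After move 6 (U): U=OWYY F=RRWO R=GBWB B=OYRB L=GBOG
Query: B face = OYRB

Answer: O Y R B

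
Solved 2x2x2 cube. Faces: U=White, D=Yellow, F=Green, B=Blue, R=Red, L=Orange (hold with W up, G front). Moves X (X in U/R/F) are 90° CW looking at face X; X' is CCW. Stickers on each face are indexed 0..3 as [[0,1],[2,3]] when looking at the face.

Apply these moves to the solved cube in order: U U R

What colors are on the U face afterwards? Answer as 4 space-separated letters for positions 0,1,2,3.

Answer: W B W G

Derivation:
After move 1 (U): U=WWWW F=RRGG R=BBRR B=OOBB L=GGOO
After move 2 (U): U=WWWW F=BBGG R=OORR B=GGBB L=RROO
After move 3 (R): R=RORO U=WBWG F=BYGY D=YBYG B=WGWB
Query: U face = WBWG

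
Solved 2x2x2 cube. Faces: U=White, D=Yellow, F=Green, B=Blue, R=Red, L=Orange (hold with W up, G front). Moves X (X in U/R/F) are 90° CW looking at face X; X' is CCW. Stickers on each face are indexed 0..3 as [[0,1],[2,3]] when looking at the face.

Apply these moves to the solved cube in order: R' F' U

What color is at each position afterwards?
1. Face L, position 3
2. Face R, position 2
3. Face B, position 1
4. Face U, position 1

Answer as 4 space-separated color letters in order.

After move 1 (R'): R=RRRR U=WBWB F=GWGW D=YGYG B=YBYB
After move 2 (F'): F=WWGG U=WBRR R=GRYR D=OOYG L=OBOW
After move 3 (U): U=RWRB F=GRGG R=YBYR B=OBYB L=WWOW
Query 1: L[3] = W
Query 2: R[2] = Y
Query 3: B[1] = B
Query 4: U[1] = W

Answer: W Y B W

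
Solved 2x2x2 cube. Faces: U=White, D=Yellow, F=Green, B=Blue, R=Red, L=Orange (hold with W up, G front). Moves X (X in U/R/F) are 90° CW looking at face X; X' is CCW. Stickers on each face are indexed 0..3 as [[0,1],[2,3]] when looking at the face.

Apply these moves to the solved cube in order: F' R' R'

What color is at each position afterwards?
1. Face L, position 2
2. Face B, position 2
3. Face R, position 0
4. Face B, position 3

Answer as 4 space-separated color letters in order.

After move 1 (F'): F=GGGG U=WWRR R=YRYR D=OOYY L=OWOW
After move 2 (R'): R=RRYY U=WBRB F=GWGR D=OGYG B=YBOB
After move 3 (R'): R=RYRY U=WORY F=GBGB D=OWYR B=GBGB
Query 1: L[2] = O
Query 2: B[2] = G
Query 3: R[0] = R
Query 4: B[3] = B

Answer: O G R B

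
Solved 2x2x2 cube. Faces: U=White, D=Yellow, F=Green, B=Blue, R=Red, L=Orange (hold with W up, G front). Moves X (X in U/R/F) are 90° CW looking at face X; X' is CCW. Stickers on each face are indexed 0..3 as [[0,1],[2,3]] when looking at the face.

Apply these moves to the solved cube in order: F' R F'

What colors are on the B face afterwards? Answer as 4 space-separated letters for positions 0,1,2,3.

Answer: R B W B

Derivation:
After move 1 (F'): F=GGGG U=WWRR R=YRYR D=OOYY L=OWOW
After move 2 (R): R=YYRR U=WGRG F=GOGY D=OBYB B=RBWB
After move 3 (F'): F=OYGG U=WGYR R=BYOR D=WWYB L=OGOR
Query: B face = RBWB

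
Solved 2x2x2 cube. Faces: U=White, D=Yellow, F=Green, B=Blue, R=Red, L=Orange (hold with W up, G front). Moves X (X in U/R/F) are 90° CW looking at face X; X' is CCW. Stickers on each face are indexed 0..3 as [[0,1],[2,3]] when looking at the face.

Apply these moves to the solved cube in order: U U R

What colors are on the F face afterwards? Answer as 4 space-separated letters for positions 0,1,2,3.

After move 1 (U): U=WWWW F=RRGG R=BBRR B=OOBB L=GGOO
After move 2 (U): U=WWWW F=BBGG R=OORR B=GGBB L=RROO
After move 3 (R): R=RORO U=WBWG F=BYGY D=YBYG B=WGWB
Query: F face = BYGY

Answer: B Y G Y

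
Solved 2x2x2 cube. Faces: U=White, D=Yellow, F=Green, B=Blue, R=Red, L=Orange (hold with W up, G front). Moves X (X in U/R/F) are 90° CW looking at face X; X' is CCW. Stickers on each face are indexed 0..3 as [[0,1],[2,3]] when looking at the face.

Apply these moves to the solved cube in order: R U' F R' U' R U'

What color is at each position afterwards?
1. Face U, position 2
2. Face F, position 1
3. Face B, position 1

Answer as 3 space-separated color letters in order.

After move 1 (R): R=RRRR U=WGWG F=GYGY D=YBYB B=WBWB
After move 2 (U'): U=GGWW F=OOGY R=GYRR B=RRWB L=WBOO
After move 3 (F): F=GOYO U=GGOB R=WYWR D=RGYB L=WYOB
After move 4 (R'): R=YRWW U=GWOR F=GGYB D=ROYO B=BRGB
After move 5 (U'): U=WRGO F=WYYB R=GGWW B=YRGB L=BROB
After move 6 (R): R=WGWG U=WYGB F=WOYO D=RGYY B=ORRB
After move 7 (U'): U=YBWG F=BRYO R=WOWG B=WGRB L=OROB
Query 1: U[2] = W
Query 2: F[1] = R
Query 3: B[1] = G

Answer: W R G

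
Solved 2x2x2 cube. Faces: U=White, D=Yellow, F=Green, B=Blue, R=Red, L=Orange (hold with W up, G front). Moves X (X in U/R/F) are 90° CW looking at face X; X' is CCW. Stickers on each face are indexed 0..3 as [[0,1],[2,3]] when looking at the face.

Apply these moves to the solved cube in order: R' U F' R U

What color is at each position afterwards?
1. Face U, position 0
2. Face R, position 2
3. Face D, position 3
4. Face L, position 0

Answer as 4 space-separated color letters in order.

Answer: Y R O R

Derivation:
After move 1 (R'): R=RRRR U=WBWB F=GWGW D=YGYG B=YBYB
After move 2 (U): U=WWBB F=RRGW R=YBRR B=OOYB L=GWOO
After move 3 (F'): F=RWRG U=WWYR R=GBYR D=WOYG L=GBOB
After move 4 (R): R=YGRB U=WWYG F=RORG D=WYYO B=ROWB
After move 5 (U): U=YWGW F=YGRG R=RORB B=GBWB L=ROOB
Query 1: U[0] = Y
Query 2: R[2] = R
Query 3: D[3] = O
Query 4: L[0] = R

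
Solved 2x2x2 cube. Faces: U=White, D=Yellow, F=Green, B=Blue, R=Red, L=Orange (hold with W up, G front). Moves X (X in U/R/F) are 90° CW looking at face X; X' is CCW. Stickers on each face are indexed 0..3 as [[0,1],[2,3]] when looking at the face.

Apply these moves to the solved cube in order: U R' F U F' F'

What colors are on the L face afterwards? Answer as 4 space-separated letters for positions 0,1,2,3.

After move 1 (U): U=WWWW F=RRGG R=BBRR B=OOBB L=GGOO
After move 2 (R'): R=BRBR U=WBWO F=RWGW D=YRYG B=YOYB
After move 3 (F): F=GRWW U=WBOG R=WROR D=BBYG L=GYOR
After move 4 (U): U=OWGB F=WRWW R=YOOR B=GYYB L=GROR
After move 5 (F'): F=RWWW U=OWYO R=BOBR D=RRYG L=GBOG
After move 6 (F'): F=WWRW U=OWBB R=RORR D=BGYG L=GOOY
Query: L face = GOOY

Answer: G O O Y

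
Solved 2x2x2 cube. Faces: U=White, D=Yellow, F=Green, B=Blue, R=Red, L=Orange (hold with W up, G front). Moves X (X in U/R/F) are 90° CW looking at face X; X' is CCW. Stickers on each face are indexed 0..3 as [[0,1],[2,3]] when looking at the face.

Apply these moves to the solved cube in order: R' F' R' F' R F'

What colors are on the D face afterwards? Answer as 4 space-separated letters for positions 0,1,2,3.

Answer: Y R Y G

Derivation:
After move 1 (R'): R=RRRR U=WBWB F=GWGW D=YGYG B=YBYB
After move 2 (F'): F=WWGG U=WBRR R=GRYR D=OOYG L=OBOW
After move 3 (R'): R=RRGY U=WYRY F=WBGR D=OWYG B=GBOB
After move 4 (F'): F=BRWG U=WYRG R=WROY D=BWYG L=OYOR
After move 5 (R): R=OWYR U=WRRG F=BWWG D=BOYG B=GBYB
After move 6 (F'): F=WGBW U=WROY R=OWBR D=YRYG L=OGOR
Query: D face = YRYG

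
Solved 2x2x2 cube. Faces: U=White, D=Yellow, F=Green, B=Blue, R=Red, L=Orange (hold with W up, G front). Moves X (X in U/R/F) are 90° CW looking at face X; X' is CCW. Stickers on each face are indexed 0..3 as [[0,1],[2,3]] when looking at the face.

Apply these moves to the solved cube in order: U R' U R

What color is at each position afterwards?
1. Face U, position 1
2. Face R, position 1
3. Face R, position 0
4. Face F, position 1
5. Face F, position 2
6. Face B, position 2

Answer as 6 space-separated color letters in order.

After move 1 (U): U=WWWW F=RRGG R=BBRR B=OOBB L=GGOO
After move 2 (R'): R=BRBR U=WBWO F=RWGW D=YRYG B=YOYB
After move 3 (U): U=WWOB F=BRGW R=YOBR B=GGYB L=RWOO
After move 4 (R): R=BYRO U=WROW F=BRGG D=YYYG B=BGWB
Query 1: U[1] = R
Query 2: R[1] = Y
Query 3: R[0] = B
Query 4: F[1] = R
Query 5: F[2] = G
Query 6: B[2] = W

Answer: R Y B R G W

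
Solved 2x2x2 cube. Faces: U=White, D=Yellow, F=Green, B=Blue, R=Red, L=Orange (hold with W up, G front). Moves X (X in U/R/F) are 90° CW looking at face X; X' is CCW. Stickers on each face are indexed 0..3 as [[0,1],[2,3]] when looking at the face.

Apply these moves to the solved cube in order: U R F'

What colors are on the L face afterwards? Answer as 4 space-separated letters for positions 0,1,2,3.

Answer: G G O W

Derivation:
After move 1 (U): U=WWWW F=RRGG R=BBRR B=OOBB L=GGOO
After move 2 (R): R=RBRB U=WRWG F=RYGY D=YBYO B=WOWB
After move 3 (F'): F=YYRG U=WRRR R=BBYB D=GOYO L=GGOW
Query: L face = GGOW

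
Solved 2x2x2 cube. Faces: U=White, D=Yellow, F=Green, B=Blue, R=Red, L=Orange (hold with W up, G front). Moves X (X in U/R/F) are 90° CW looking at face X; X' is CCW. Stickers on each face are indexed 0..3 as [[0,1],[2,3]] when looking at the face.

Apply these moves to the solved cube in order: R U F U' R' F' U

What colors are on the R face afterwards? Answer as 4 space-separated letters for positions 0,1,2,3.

Answer: B B R G

Derivation:
After move 1 (R): R=RRRR U=WGWG F=GYGY D=YBYB B=WBWB
After move 2 (U): U=WWGG F=RRGY R=WBRR B=OOWB L=GYOO
After move 3 (F): F=GRYR U=WWOY R=GBGR D=RWYB L=GYOB
After move 4 (U'): U=WYWO F=GYYR R=GRGR B=GBWB L=OOOB
After move 5 (R'): R=RRGG U=WWWG F=GYYO D=RYYR B=BBWB
After move 6 (F'): F=YOGY U=WWRG R=YRRG D=OBYR L=OGOW
After move 7 (U): U=RWGW F=YRGY R=BBRG B=OGWB L=YOOW
Query: R face = BBRG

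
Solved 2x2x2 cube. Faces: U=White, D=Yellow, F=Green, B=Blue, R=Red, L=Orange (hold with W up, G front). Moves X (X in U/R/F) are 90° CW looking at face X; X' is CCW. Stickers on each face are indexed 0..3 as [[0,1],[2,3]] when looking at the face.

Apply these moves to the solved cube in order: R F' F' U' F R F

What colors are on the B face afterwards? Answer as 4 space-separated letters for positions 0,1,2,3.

After move 1 (R): R=RRRR U=WGWG F=GYGY D=YBYB B=WBWB
After move 2 (F'): F=YYGG U=WGRR R=BRYR D=OOYB L=OGOW
After move 3 (F'): F=YGYG U=WGBY R=OROR D=GWYB L=OROR
After move 4 (U'): U=GYWB F=ORYG R=YGOR B=ORWB L=WBOR
After move 5 (F): F=YOGR U=GYRB R=WGBR D=OYYB L=WGOW
After move 6 (R): R=BWRG U=GORR F=YYGB D=OWYO B=BRYB
After move 7 (F): F=GYBY U=GOWG R=RWRG D=RBYO L=WOOW
Query: B face = BRYB

Answer: B R Y B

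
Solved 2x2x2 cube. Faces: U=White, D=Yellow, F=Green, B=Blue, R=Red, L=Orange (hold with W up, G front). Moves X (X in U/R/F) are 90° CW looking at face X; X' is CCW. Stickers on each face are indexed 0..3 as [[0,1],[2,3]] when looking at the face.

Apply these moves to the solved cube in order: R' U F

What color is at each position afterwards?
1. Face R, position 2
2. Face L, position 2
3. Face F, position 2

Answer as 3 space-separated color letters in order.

Answer: B O W

Derivation:
After move 1 (R'): R=RRRR U=WBWB F=GWGW D=YGYG B=YBYB
After move 2 (U): U=WWBB F=RRGW R=YBRR B=OOYB L=GWOO
After move 3 (F): F=GRWR U=WWOW R=BBBR D=RYYG L=GYOG
Query 1: R[2] = B
Query 2: L[2] = O
Query 3: F[2] = W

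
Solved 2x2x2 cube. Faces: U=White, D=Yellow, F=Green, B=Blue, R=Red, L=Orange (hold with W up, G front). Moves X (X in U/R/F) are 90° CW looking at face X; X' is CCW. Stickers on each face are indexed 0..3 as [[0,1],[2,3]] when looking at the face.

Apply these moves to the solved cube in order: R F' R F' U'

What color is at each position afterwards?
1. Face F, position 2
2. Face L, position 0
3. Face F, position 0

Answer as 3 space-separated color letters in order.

Answer: Y R O

Derivation:
After move 1 (R): R=RRRR U=WGWG F=GYGY D=YBYB B=WBWB
After move 2 (F'): F=YYGG U=WGRR R=BRYR D=OOYB L=OGOW
After move 3 (R): R=YBRR U=WYRG F=YOGB D=OWYW B=RBGB
After move 4 (F'): F=OBYG U=WYYR R=WBOR D=GWYW L=OGOR
After move 5 (U'): U=YRWY F=OGYG R=OBOR B=WBGB L=RBOR
Query 1: F[2] = Y
Query 2: L[0] = R
Query 3: F[0] = O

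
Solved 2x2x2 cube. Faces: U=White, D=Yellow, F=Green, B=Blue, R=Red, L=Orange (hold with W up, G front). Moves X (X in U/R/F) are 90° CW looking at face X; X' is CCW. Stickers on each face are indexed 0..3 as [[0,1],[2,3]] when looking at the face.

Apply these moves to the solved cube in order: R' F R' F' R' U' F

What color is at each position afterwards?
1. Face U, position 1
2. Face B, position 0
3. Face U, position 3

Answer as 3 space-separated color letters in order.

After move 1 (R'): R=RRRR U=WBWB F=GWGW D=YGYG B=YBYB
After move 2 (F): F=GGWW U=WBOO R=WRBR D=RRYG L=OYOG
After move 3 (R'): R=RRWB U=WYOY F=GBWO D=RGYW B=GBRB
After move 4 (F'): F=BOGW U=WYRW R=GRRB D=YGYW L=OYOO
After move 5 (R'): R=RBGR U=WRRG F=BYGW D=YOYW B=WBGB
After move 6 (U'): U=RGWR F=OYGW R=BYGR B=RBGB L=WBOO
After move 7 (F): F=GOWY U=RGOB R=WYRR D=GBYW L=WYOO
Query 1: U[1] = G
Query 2: B[0] = R
Query 3: U[3] = B

Answer: G R B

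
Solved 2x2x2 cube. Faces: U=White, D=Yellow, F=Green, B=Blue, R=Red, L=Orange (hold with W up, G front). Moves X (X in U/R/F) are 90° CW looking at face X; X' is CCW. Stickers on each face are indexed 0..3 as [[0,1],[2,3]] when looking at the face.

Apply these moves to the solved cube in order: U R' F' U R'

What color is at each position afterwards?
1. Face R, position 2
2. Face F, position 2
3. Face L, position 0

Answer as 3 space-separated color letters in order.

Answer: Y R W

Derivation:
After move 1 (U): U=WWWW F=RRGG R=BBRR B=OOBB L=GGOO
After move 2 (R'): R=BRBR U=WBWO F=RWGW D=YRYG B=YOYB
After move 3 (F'): F=WWRG U=WBBB R=RRYR D=GOYG L=GOOW
After move 4 (U): U=BWBB F=RRRG R=YOYR B=GOYB L=WWOW
After move 5 (R'): R=ORYY U=BYBG F=RWRB D=GRYG B=GOOB
Query 1: R[2] = Y
Query 2: F[2] = R
Query 3: L[0] = W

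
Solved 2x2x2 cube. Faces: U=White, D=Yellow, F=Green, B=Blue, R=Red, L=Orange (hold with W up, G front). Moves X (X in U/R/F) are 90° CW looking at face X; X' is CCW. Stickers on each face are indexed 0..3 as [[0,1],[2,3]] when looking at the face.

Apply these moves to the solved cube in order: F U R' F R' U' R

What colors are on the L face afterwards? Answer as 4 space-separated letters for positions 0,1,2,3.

Answer: G Y O R

Derivation:
After move 1 (F): F=GGGG U=WWOO R=WRWR D=RRYY L=OYOY
After move 2 (U): U=OWOW F=WRGG R=BBWR B=OYBB L=GGOY
After move 3 (R'): R=BRBW U=OBOO F=WWGW D=RRYG B=YYRB
After move 4 (F): F=GWWW U=OBYG R=OROW D=BBYG L=GROR
After move 5 (R'): R=RWOO U=ORYY F=GBWG D=BWYW B=GYBB
After move 6 (U'): U=RYOY F=GRWG R=GBOO B=RWBB L=GYOR
After move 7 (R): R=OGOB U=RROG F=GWWW D=BBYR B=YWYB
Query: L face = GYOR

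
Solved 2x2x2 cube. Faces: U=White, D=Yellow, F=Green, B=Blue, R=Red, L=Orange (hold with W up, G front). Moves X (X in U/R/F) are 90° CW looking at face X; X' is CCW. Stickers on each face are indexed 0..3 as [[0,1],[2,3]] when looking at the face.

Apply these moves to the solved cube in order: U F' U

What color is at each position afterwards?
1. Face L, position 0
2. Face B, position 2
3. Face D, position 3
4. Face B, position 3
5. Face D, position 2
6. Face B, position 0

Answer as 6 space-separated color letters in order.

After move 1 (U): U=WWWW F=RRGG R=BBRR B=OOBB L=GGOO
After move 2 (F'): F=RGRG U=WWBR R=YBYR D=GOYY L=GWOW
After move 3 (U): U=BWRW F=YBRG R=OOYR B=GWBB L=RGOW
Query 1: L[0] = R
Query 2: B[2] = B
Query 3: D[3] = Y
Query 4: B[3] = B
Query 5: D[2] = Y
Query 6: B[0] = G

Answer: R B Y B Y G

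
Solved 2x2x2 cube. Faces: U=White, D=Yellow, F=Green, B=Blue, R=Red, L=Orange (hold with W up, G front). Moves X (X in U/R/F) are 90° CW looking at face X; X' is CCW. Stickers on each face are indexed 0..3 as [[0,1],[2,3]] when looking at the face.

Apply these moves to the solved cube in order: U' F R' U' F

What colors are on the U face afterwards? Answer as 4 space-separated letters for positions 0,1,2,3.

Answer: B R Y R

Derivation:
After move 1 (U'): U=WWWW F=OOGG R=GGRR B=RRBB L=BBOO
After move 2 (F): F=GOGO U=WWOB R=WGWR D=RGYY L=BYOY
After move 3 (R'): R=GRWW U=WBOR F=GWGB D=ROYO B=YRGB
After move 4 (U'): U=BRWO F=BYGB R=GWWW B=GRGB L=YROY
After move 5 (F): F=GBBY U=BRYR R=WWOW D=WGYO L=YROO
Query: U face = BRYR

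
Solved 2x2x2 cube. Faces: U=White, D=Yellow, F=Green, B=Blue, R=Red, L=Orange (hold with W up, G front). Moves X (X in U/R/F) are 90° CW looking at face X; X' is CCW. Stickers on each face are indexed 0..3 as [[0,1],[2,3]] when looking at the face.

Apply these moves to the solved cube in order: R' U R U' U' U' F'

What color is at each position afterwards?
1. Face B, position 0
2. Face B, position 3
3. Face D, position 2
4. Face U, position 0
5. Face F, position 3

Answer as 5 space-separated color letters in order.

After move 1 (R'): R=RRRR U=WBWB F=GWGW D=YGYG B=YBYB
After move 2 (U): U=WWBB F=RRGW R=YBRR B=OOYB L=GWOO
After move 3 (R): R=RYRB U=WRBW F=RGGG D=YYYO B=BOWB
After move 4 (U'): U=RWWB F=GWGG R=RGRB B=RYWB L=BOOO
After move 5 (U'): U=WBRW F=BOGG R=GWRB B=RGWB L=RYOO
After move 6 (U'): U=BWWR F=RYGG R=BORB B=GWWB L=RGOO
After move 7 (F'): F=YGRG U=BWBR R=YOYB D=GOYO L=RROW
Query 1: B[0] = G
Query 2: B[3] = B
Query 3: D[2] = Y
Query 4: U[0] = B
Query 5: F[3] = G

Answer: G B Y B G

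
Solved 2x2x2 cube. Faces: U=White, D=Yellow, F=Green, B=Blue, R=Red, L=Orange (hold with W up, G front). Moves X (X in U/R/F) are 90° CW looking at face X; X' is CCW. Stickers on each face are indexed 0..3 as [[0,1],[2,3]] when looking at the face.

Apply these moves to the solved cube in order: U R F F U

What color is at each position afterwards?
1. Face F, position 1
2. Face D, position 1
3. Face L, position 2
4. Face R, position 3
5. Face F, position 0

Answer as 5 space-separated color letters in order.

After move 1 (U): U=WWWW F=RRGG R=BBRR B=OOBB L=GGOO
After move 2 (R): R=RBRB U=WRWG F=RYGY D=YBYO B=WOWB
After move 3 (F): F=GRYY U=WROG R=WBGB D=RRYO L=GYOB
After move 4 (F): F=YGYR U=WRBY R=OBGB D=GWYO L=GROR
After move 5 (U): U=BWYR F=OBYR R=WOGB B=GRWB L=YGOR
Query 1: F[1] = B
Query 2: D[1] = W
Query 3: L[2] = O
Query 4: R[3] = B
Query 5: F[0] = O

Answer: B W O B O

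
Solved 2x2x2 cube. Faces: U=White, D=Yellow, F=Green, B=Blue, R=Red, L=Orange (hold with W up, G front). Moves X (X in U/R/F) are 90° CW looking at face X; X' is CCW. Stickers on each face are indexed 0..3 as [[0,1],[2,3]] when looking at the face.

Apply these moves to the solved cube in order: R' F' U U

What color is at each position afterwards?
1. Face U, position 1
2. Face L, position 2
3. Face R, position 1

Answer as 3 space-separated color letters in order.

Answer: R O B

Derivation:
After move 1 (R'): R=RRRR U=WBWB F=GWGW D=YGYG B=YBYB
After move 2 (F'): F=WWGG U=WBRR R=GRYR D=OOYG L=OBOW
After move 3 (U): U=RWRB F=GRGG R=YBYR B=OBYB L=WWOW
After move 4 (U): U=RRBW F=YBGG R=OBYR B=WWYB L=GROW
Query 1: U[1] = R
Query 2: L[2] = O
Query 3: R[1] = B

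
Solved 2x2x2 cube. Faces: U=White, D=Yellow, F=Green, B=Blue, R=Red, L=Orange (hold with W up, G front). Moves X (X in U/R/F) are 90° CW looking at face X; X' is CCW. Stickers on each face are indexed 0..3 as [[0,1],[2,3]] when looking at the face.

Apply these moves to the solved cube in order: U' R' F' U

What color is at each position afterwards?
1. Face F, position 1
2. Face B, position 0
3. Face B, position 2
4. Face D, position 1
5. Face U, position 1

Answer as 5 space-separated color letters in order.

Answer: R B Y O W

Derivation:
After move 1 (U'): U=WWWW F=OOGG R=GGRR B=RRBB L=BBOO
After move 2 (R'): R=GRGR U=WBWR F=OWGW D=YOYG B=YRYB
After move 3 (F'): F=WWOG U=WBGG R=ORYR D=BOYG L=BROW
After move 4 (U): U=GWGB F=OROG R=YRYR B=BRYB L=WWOW
Query 1: F[1] = R
Query 2: B[0] = B
Query 3: B[2] = Y
Query 4: D[1] = O
Query 5: U[1] = W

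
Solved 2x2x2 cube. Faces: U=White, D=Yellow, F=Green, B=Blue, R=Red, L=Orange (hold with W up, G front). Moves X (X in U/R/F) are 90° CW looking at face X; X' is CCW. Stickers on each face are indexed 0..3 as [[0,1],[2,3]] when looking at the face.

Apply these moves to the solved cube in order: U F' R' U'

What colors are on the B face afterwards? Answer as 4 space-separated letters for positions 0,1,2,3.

Answer: B R O B

Derivation:
After move 1 (U): U=WWWW F=RRGG R=BBRR B=OOBB L=GGOO
After move 2 (F'): F=RGRG U=WWBR R=YBYR D=GOYY L=GWOW
After move 3 (R'): R=BRYY U=WBBO F=RWRR D=GGYG B=YOOB
After move 4 (U'): U=BOWB F=GWRR R=RWYY B=BROB L=YOOW
Query: B face = BROB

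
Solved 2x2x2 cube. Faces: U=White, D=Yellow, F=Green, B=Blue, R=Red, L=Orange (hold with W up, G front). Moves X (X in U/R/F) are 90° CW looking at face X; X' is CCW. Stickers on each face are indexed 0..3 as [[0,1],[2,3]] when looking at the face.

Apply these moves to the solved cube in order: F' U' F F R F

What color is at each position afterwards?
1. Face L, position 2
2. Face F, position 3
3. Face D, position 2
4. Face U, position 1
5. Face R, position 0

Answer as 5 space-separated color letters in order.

After move 1 (F'): F=GGGG U=WWRR R=YRYR D=OOYY L=OWOW
After move 2 (U'): U=WRWR F=OWGG R=GGYR B=YRBB L=BBOW
After move 3 (F): F=GOGW U=WRWB R=WGRR D=YGYY L=BOOO
After move 4 (F): F=GGWO U=WROO R=WGBR D=RWYY L=BYOG
After move 5 (R): R=BWRG U=WGOO F=GWWY D=RBYY B=ORRB
After move 6 (F): F=WGYW U=WGGY R=OWOG D=RBYY L=BROB
Query 1: L[2] = O
Query 2: F[3] = W
Query 3: D[2] = Y
Query 4: U[1] = G
Query 5: R[0] = O

Answer: O W Y G O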